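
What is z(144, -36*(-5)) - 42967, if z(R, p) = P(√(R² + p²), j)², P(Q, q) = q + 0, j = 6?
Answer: -42931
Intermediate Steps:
P(Q, q) = q
z(R, p) = 36 (z(R, p) = 6² = 36)
z(144, -36*(-5)) - 42967 = 36 - 42967 = -42931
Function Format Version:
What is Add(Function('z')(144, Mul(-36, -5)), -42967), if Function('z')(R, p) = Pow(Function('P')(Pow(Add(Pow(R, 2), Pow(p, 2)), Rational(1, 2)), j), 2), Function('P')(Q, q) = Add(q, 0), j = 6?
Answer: -42931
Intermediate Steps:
Function('P')(Q, q) = q
Function('z')(R, p) = 36 (Function('z')(R, p) = Pow(6, 2) = 36)
Add(Function('z')(144, Mul(-36, -5)), -42967) = Add(36, -42967) = -42931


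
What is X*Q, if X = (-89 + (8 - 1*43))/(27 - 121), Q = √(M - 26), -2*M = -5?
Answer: 31*I*√94/47 ≈ 6.3948*I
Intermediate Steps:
M = 5/2 (M = -½*(-5) = 5/2 ≈ 2.5000)
Q = I*√94/2 (Q = √(5/2 - 26) = √(-47/2) = I*√94/2 ≈ 4.8477*I)
X = 62/47 (X = (-89 + (8 - 43))/(-94) = (-89 - 35)*(-1/94) = -124*(-1/94) = 62/47 ≈ 1.3191)
X*Q = 62*(I*√94/2)/47 = 31*I*√94/47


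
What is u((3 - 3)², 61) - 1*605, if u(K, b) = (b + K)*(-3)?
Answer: -788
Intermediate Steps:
u(K, b) = -3*K - 3*b (u(K, b) = (K + b)*(-3) = -3*K - 3*b)
u((3 - 3)², 61) - 1*605 = (-3*(3 - 3)² - 3*61) - 1*605 = (-3*0² - 183) - 605 = (-3*0 - 183) - 605 = (0 - 183) - 605 = -183 - 605 = -788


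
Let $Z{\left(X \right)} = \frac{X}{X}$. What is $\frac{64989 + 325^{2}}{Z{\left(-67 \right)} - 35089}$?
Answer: $- \frac{85307}{17544} \approx -4.8625$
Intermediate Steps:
$Z{\left(X \right)} = 1$
$\frac{64989 + 325^{2}}{Z{\left(-67 \right)} - 35089} = \frac{64989 + 325^{2}}{1 - 35089} = \frac{64989 + 105625}{-35088} = 170614 \left(- \frac{1}{35088}\right) = - \frac{85307}{17544}$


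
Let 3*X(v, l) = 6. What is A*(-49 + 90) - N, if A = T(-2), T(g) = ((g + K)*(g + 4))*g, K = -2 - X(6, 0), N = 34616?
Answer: -33632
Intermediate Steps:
X(v, l) = 2 (X(v, l) = (⅓)*6 = 2)
K = -4 (K = -2 - 1*2 = -2 - 2 = -4)
T(g) = g*(-4 + g)*(4 + g) (T(g) = ((g - 4)*(g + 4))*g = ((-4 + g)*(4 + g))*g = g*(-4 + g)*(4 + g))
A = 24 (A = -2*(-16 + (-2)²) = -2*(-16 + 4) = -2*(-12) = 24)
A*(-49 + 90) - N = 24*(-49 + 90) - 1*34616 = 24*41 - 34616 = 984 - 34616 = -33632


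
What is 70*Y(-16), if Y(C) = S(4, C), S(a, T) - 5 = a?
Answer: 630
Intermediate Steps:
S(a, T) = 5 + a
Y(C) = 9 (Y(C) = 5 + 4 = 9)
70*Y(-16) = 70*9 = 630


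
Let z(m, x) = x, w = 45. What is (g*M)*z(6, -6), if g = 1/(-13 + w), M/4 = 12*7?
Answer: -63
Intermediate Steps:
M = 336 (M = 4*(12*7) = 4*84 = 336)
g = 1/32 (g = 1/(-13 + 45) = 1/32 ≈ 0.031250)
(g*M)*z(6, -6) = ((1/32)*336)*(-6) = (21/2)*(-6) = -63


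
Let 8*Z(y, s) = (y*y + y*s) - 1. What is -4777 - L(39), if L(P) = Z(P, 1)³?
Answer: -3791565703/512 ≈ -7.4054e+6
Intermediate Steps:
Z(y, s) = -⅛ + y²/8 + s*y/8 (Z(y, s) = ((y*y + y*s) - 1)/8 = ((y² + s*y) - 1)/8 = (-1 + y² + s*y)/8 = -⅛ + y²/8 + s*y/8)
L(P) = (-⅛ + P/8 + P²/8)³ (L(P) = (-⅛ + P²/8 + (⅛)*1*P)³ = (-⅛ + P²/8 + P/8)³ = (-⅛ + P/8 + P²/8)³)
-4777 - L(39) = -4777 - (-1 + 39 + 39²)³/512 = -4777 - (-1 + 39 + 1521)³/512 = -4777 - 1559³/512 = -4777 - 3789119879/512 = -3791565703/512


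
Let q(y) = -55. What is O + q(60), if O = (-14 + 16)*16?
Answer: -23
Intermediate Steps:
O = 32 (O = 2*16 = 32)
O + q(60) = 32 - 55 = -23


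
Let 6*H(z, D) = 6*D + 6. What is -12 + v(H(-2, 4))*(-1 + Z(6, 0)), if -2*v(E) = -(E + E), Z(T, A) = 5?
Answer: 8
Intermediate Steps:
H(z, D) = 1 + D (H(z, D) = (6*D + 6)/6 = (6 + 6*D)/6 = 1 + D)
v(E) = E (v(E) = -(-1)*(E + E)/2 = -(-1)*2*E/2 = -(-1)*E = E)
-12 + v(H(-2, 4))*(-1 + Z(6, 0)) = -12 + (1 + 4)*(-1 + 5) = -12 + 5*4 = -12 + 20 = 8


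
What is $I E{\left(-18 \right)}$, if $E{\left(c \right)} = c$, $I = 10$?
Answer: $-180$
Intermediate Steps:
$I E{\left(-18 \right)} = 10 \left(-18\right) = -180$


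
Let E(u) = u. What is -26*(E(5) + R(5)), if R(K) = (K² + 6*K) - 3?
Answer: -1482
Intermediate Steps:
R(K) = -3 + K² + 6*K
-26*(E(5) + R(5)) = -26*(5 + (-3 + 5² + 6*5)) = -26*(5 + (-3 + 25 + 30)) = -26*(5 + 52) = -26*57 = -1482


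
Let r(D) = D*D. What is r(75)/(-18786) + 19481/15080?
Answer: 46857511/47215480 ≈ 0.99242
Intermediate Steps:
r(D) = D²
r(75)/(-18786) + 19481/15080 = 75²/(-18786) + 19481/15080 = 5625*(-1/18786) + 19481*(1/15080) = -1875/6262 + 19481/15080 = 46857511/47215480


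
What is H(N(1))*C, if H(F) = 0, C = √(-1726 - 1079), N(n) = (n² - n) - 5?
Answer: 0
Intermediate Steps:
N(n) = -5 + n² - n
C = I*√2805 (C = √(-2805) = I*√2805 ≈ 52.962*I)
H(N(1))*C = 0*(I*√2805) = 0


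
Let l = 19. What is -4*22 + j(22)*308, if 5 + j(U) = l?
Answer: 4224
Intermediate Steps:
j(U) = 14 (j(U) = -5 + 19 = 14)
-4*22 + j(22)*308 = -4*22 + 14*308 = -88 + 4312 = 4224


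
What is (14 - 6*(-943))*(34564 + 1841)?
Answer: 206489160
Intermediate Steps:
(14 - 6*(-943))*(34564 + 1841) = (14 + 5658)*36405 = 5672*36405 = 206489160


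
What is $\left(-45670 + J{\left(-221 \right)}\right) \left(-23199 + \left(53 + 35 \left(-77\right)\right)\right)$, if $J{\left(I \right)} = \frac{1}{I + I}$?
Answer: $\frac{521630069581}{442} \approx 1.1802 \cdot 10^{9}$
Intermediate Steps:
$J{\left(I \right)} = \frac{1}{2 I}$
$\left(-45670 + J{\left(-221 \right)}\right) \left(-23199 + \left(53 + 35 \left(-77\right)\right)\right) = \left(-45670 + \frac{1}{2 \left(-221\right)}\right) \left(-23199 + \left(53 + 35 \left(-77\right)\right)\right) = \left(-45670 + \frac{1}{2} \left(- \frac{1}{221}\right)\right) \left(-23199 + \left(53 - 2695\right)\right) = \left(-45670 - \frac{1}{442}\right) \left(-23199 - 2642\right) = \left(- \frac{20186141}{442}\right) \left(-25841\right) = \frac{521630069581}{442}$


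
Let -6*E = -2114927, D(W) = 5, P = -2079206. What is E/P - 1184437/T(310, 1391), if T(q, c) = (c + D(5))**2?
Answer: -4724433669641/6077984880144 ≈ -0.77730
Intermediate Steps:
E = 2114927/6 (E = -1/6*(-2114927) = 2114927/6 ≈ 3.5249e+5)
T(q, c) = (5 + c)**2 (T(q, c) = (c + 5)**2 = (5 + c)**2)
E/P - 1184437/T(310, 1391) = (2114927/6)/(-2079206) - 1184437/(5 + 1391)**2 = (2114927/6)*(-1/2079206) - 1184437/(1396**2) = -2114927/12475236 - 1184437/1948816 = -4724433669641/6077984880144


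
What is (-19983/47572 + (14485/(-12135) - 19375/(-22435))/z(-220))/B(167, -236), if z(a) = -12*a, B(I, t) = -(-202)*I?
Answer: -10261991968523/823874377553876880 ≈ -1.2456e-5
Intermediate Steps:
B(I, t) = 202*I
(-19983/47572 + (14485/(-12135) - 19375/(-22435))/z(-220))/B(167, -236) = (-19983/47572 + (14485/(-12135) - 19375/(-22435))/((-12*(-220))))/((202*167)) = (-19983*1/47572 + (14485*(-1/12135) - 19375*(-1/22435))/2640)/33734 = (-19983/47572 + (-2897/2427 + 3875/4487)*(1/2640))*(1/33734) = (-19983/47572 - 3594214/10889949*1/2640)*(1/33734) = (-19983/47572 - 1797107/14374732680)*(1/33734) = -10261991968523/24422670823320*1/33734 = -10261991968523/823874377553876880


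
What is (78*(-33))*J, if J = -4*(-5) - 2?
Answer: -46332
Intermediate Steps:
J = 18 (J = 20 - 2 = 18)
(78*(-33))*J = (78*(-33))*18 = -2574*18 = -46332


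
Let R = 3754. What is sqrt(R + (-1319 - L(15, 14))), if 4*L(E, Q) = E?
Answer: 5*sqrt(389)/2 ≈ 49.308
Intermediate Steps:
L(E, Q) = E/4
sqrt(R + (-1319 - L(15, 14))) = sqrt(3754 + (-1319 - 15/4)) = sqrt(3754 - 5291/4) = sqrt(9725/4) = 5*sqrt(389)/2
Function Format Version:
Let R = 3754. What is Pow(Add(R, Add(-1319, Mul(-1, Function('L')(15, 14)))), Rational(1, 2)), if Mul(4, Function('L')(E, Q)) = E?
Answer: Mul(Rational(5, 2), Pow(389, Rational(1, 2))) ≈ 49.308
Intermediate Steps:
Function('L')(E, Q) = Mul(Rational(1, 4), E)
Pow(Add(R, Add(-1319, Mul(-1, Function('L')(15, 14)))), Rational(1, 2)) = Pow(Add(3754, Add(-1319, Mul(-1, Mul(Rational(1, 4), 15)))), Rational(1, 2)) = Pow(Add(3754, Add(-1319, Mul(-1, Rational(15, 4)))), Rational(1, 2)) = Pow(Add(3754, Add(-1319, Rational(-15, 4))), Rational(1, 2)) = Pow(Add(3754, Rational(-5291, 4)), Rational(1, 2)) = Pow(Rational(9725, 4), Rational(1, 2)) = Mul(Rational(5, 2), Pow(389, Rational(1, 2)))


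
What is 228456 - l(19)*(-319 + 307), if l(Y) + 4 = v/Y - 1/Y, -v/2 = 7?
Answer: 4339572/19 ≈ 2.2840e+5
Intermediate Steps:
v = -14 (v = -2*7 = -14)
l(Y) = -4 - 15/Y (l(Y) = -4 + (-14/Y - 1/Y) = -4 - 15/Y)
228456 - l(19)*(-319 + 307) = 228456 - (-4 - 15/19)*(-319 + 307) = 228456 - (-4 - 15*1/19)*(-12) = 228456 - (-4 - 15/19)*(-12) = 228456 - (-91)*(-12)/19 = 228456 - 1*1092/19 = 228456 - 1092/19 = 4339572/19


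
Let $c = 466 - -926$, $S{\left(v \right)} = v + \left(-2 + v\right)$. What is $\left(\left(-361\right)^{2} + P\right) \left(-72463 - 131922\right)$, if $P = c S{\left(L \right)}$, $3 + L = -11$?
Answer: $-18100539985$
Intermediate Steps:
$L = -14$ ($L = -3 - 11 = -14$)
$S{\left(v \right)} = -2 + 2 v$
$c = 1392$ ($c = 466 + 926 = 1392$)
$P = -41760$ ($P = 1392 \left(-2 + 2 \left(-14\right)\right) = 1392 \left(-2 - 28\right) = 1392 \left(-30\right) = -41760$)
$\left(\left(-361\right)^{2} + P\right) \left(-72463 - 131922\right) = \left(\left(-361\right)^{2} - 41760\right) \left(-72463 - 131922\right) = \left(130321 - 41760\right) \left(-204385\right) = 88561 \left(-204385\right) = -18100539985$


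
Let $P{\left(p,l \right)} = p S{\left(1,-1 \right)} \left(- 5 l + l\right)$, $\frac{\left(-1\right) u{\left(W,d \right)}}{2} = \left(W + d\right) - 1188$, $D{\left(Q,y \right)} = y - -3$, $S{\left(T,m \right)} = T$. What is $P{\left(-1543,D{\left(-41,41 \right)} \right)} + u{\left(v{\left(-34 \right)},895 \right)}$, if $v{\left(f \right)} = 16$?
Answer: $272122$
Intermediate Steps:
$D{\left(Q,y \right)} = 3 + y$ ($D{\left(Q,y \right)} = y + 3 = 3 + y$)
$u{\left(W,d \right)} = 2376 - 2 W - 2 d$ ($u{\left(W,d \right)} = - 2 \left(\left(W + d\right) - 1188\right) = - 2 \left(-1188 + W + d\right) = 2376 - 2 W - 2 d$)
$P{\left(p,l \right)} = - 4 l p$ ($P{\left(p,l \right)} = p 1 \left(- 5 l + l\right) = p 1 \left(- 4 l\right) = p \left(- 4 l\right) = - 4 l p$)
$P{\left(-1543,D{\left(-41,41 \right)} \right)} + u{\left(v{\left(-34 \right)},895 \right)} = \left(-4\right) \left(3 + 41\right) \left(-1543\right) - -554 = \left(-4\right) 44 \left(-1543\right) - -554 = 271568 + 554 = 272122$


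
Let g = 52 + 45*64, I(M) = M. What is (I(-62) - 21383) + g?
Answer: -18513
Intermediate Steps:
g = 2932 (g = 52 + 2880 = 2932)
(I(-62) - 21383) + g = (-62 - 21383) + 2932 = -21445 + 2932 = -18513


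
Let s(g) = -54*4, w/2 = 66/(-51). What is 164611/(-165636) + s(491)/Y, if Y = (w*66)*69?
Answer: -449664977/460964988 ≈ -0.97549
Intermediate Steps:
w = -44/17 (w = 2*(66/(-51)) = 2*(66*(-1/51)) = 2*(-22/17) = -44/17 ≈ -2.5882)
Y = -200376/17 (Y = -44/17*66*69 = -2904/17*69 = -200376/17 ≈ -11787.)
s(g) = -216
164611/(-165636) + s(491)/Y = 164611/(-165636) - 216/(-200376/17) = 164611*(-1/165636) - 216*(-17/200376) = -164611/165636 + 51/2783 = -449664977/460964988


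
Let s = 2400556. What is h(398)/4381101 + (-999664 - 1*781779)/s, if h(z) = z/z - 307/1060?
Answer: -172353350076019/232252145618445 ≈ -0.74210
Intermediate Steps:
h(z) = 753/1060 (h(z) = 1 - 307*1/1060 = 1 - 307/1060 = 753/1060)
h(398)/4381101 + (-999664 - 1*781779)/s = (753/1060)/4381101 + (-999664 - 1*781779)/2400556 = (753/1060)*(1/4381101) + (-999664 - 781779)*(1/2400556) = 251/1547989020 - 1781443*1/2400556 = 251/1547989020 - 1781443/2400556 = -172353350076019/232252145618445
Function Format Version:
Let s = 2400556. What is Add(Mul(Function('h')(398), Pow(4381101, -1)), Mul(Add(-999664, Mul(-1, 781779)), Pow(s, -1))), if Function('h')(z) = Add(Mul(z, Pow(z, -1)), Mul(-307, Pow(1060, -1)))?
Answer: Rational(-172353350076019, 232252145618445) ≈ -0.74210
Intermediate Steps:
Function('h')(z) = Rational(753, 1060) (Function('h')(z) = Add(1, Mul(-307, Rational(1, 1060))) = Add(1, Rational(-307, 1060)) = Rational(753, 1060))
Add(Mul(Function('h')(398), Pow(4381101, -1)), Mul(Add(-999664, Mul(-1, 781779)), Pow(s, -1))) = Add(Mul(Rational(753, 1060), Pow(4381101, -1)), Mul(Add(-999664, Mul(-1, 781779)), Pow(2400556, -1))) = Add(Mul(Rational(753, 1060), Rational(1, 4381101)), Mul(Add(-999664, -781779), Rational(1, 2400556))) = Add(Rational(251, 1547989020), Mul(-1781443, Rational(1, 2400556))) = Add(Rational(251, 1547989020), Rational(-1781443, 2400556)) = Rational(-172353350076019, 232252145618445)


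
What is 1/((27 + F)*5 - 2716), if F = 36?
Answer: -1/2401 ≈ -0.00041649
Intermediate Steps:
1/((27 + F)*5 - 2716) = 1/((27 + 36)*5 - 2716) = 1/(63*5 - 2716) = 1/(315 - 2716) = 1/(-2401) = -1/2401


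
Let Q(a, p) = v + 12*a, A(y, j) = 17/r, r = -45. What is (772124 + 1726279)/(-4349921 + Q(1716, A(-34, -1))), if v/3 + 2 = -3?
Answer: -2498403/4329344 ≈ -0.57709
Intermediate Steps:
v = -15 (v = -6 + 3*(-3) = -6 - 9 = -15)
A(y, j) = -17/45 (A(y, j) = 17/(-45) = 17*(-1/45) = -17/45)
Q(a, p) = -15 + 12*a
(772124 + 1726279)/(-4349921 + Q(1716, A(-34, -1))) = (772124 + 1726279)/(-4349921 + (-15 + 12*1716)) = 2498403/(-4349921 + (-15 + 20592)) = 2498403/(-4349921 + 20577) = 2498403/(-4329344) = 2498403*(-1/4329344) = -2498403/4329344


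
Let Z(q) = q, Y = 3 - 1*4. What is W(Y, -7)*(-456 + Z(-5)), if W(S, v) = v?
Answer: 3227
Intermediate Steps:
Y = -1 (Y = 3 - 4 = -1)
W(Y, -7)*(-456 + Z(-5)) = -7*(-456 - 5) = -7*(-461) = 3227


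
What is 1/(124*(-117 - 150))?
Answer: -1/33108 ≈ -3.0204e-5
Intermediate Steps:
1/(124*(-117 - 150)) = 1/(124*(-267)) = 1/(-33108) = -1/33108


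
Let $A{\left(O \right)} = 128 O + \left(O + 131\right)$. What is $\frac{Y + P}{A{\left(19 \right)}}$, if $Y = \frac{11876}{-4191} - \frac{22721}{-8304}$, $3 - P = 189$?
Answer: $- \frac{719619833}{9984325472} \approx -0.072075$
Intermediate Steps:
$P = -186$ ($P = 3 - 189 = -186$)
$A{\left(O \right)} = 131 + 129 O$ ($A{\left(O \right)} = 128 O + \left(131 + O\right) = 131 + 129 O$)
$Y = - \frac{377177}{3866896}$ ($Y = 11876 \left(- \frac{1}{4191}\right) - - \frac{22721}{8304} = - \frac{11876}{4191} + \frac{22721}{8304} = - \frac{377177}{3866896} \approx -0.09754$)
$\frac{Y + P}{A{\left(19 \right)}} = \frac{- \frac{377177}{3866896} - 186}{131 + 129 \cdot 19} = - \frac{719619833}{3866896 \left(131 + 2451\right)} = - \frac{719619833}{3866896 \cdot 2582} = \left(- \frac{719619833}{3866896}\right) \frac{1}{2582} = - \frac{719619833}{9984325472}$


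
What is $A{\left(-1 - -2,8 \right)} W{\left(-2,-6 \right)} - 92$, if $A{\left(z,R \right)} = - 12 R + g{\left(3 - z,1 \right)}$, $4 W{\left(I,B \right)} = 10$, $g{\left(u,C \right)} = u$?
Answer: $-327$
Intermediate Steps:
$W{\left(I,B \right)} = \frac{5}{2}$ ($W{\left(I,B \right)} = \frac{1}{4} \cdot 10 = \frac{5}{2}$)
$A{\left(z,R \right)} = 3 - z - 12 R$ ($A{\left(z,R \right)} = - 12 R - \left(-3 + z\right) = 3 - z - 12 R$)
$A{\left(-1 - -2,8 \right)} W{\left(-2,-6 \right)} - 92 = \left(3 - \left(-1 - -2\right) - 96\right) \frac{5}{2} - 92 = \left(3 - \left(-1 + 2\right) - 96\right) \frac{5}{2} - 92 = \left(3 - 1 - 96\right) \frac{5}{2} - 92 = \left(-94\right) \frac{5}{2} - 92 = -235 - 92 = -327$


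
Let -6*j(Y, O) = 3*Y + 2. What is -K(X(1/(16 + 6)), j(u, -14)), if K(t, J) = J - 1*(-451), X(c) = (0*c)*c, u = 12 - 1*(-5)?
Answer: -2653/6 ≈ -442.17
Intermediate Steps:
u = 17 (u = 12 + 5 = 17)
j(Y, O) = -1/3 - Y/2 (j(Y, O) = -(3*Y + 2)/6 = -(2 + 3*Y)/6 = -1/3 - Y/2)
X(c) = 0 (X(c) = 0*c = 0)
K(t, J) = 451 + J (K(t, J) = J + 451 = 451 + J)
-K(X(1/(16 + 6)), j(u, -14)) = -(451 + (-1/3 - 1/2*17)) = -(451 + (-1/3 - 17/2)) = -(451 - 53/6) = -1*2653/6 = -2653/6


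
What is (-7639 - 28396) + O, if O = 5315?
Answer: -30720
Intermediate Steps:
(-7639 - 28396) + O = (-7639 - 28396) + 5315 = -36035 + 5315 = -30720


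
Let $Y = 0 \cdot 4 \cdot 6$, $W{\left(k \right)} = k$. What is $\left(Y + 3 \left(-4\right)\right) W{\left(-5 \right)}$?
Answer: $60$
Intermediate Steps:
$Y = 0$ ($Y = 0 \cdot 6 = 0$)
$\left(Y + 3 \left(-4\right)\right) W{\left(-5 \right)} = \left(0 + 3 \left(-4\right)\right) \left(-5\right) = \left(0 - 12\right) \left(-5\right) = \left(-12\right) \left(-5\right) = 60$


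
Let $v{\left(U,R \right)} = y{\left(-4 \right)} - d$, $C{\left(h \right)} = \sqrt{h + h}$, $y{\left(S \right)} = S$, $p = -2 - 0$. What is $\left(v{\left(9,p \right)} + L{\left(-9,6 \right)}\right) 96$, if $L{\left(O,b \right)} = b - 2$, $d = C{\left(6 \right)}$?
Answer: $- 192 \sqrt{3} \approx -332.55$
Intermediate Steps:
$p = -2$ ($p = -2 + 0 = -2$)
$C{\left(h \right)} = \sqrt{2} \sqrt{h}$ ($C{\left(h \right)} = \sqrt{2 h} = \sqrt{2} \sqrt{h}$)
$d = 2 \sqrt{3}$ ($d = \sqrt{2} \sqrt{6} = 2 \sqrt{3} \approx 3.4641$)
$L{\left(O,b \right)} = -2 + b$
$v{\left(U,R \right)} = -4 - 2 \sqrt{3}$
$\left(v{\left(9,p \right)} + L{\left(-9,6 \right)}\right) 96 = \left(\left(-4 - 2 \sqrt{3}\right) + \left(-2 + 6\right)\right) 96 = \left(\left(-4 - 2 \sqrt{3}\right) + 4\right) 96 = - 2 \sqrt{3} \cdot 96 = - 192 \sqrt{3}$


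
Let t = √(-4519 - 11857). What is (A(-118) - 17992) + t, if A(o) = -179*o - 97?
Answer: 3033 + 2*I*√4094 ≈ 3033.0 + 127.97*I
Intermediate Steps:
t = 2*I*√4094 (t = √(-16376) = 2*I*√4094 ≈ 127.97*I)
A(o) = -97 - 179*o
(A(-118) - 17992) + t = ((-97 - 179*(-118)) - 17992) + 2*I*√4094 = ((-97 + 21122) - 17992) + 2*I*√4094 = (21025 - 17992) + 2*I*√4094 = 3033 + 2*I*√4094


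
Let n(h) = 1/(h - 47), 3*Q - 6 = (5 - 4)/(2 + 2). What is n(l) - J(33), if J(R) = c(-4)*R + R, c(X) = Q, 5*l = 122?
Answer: -46011/452 ≈ -101.79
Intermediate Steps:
Q = 25/12 (Q = 2 + ((5 - 4)/(2 + 2))/3 = 2 + (1/4)/3 = 2 + (1*(1/4))/3 = 2 + (1/3)*(1/4) = 2 + 1/12 = 25/12 ≈ 2.0833)
l = 122/5 (l = (1/5)*122 = 122/5 ≈ 24.400)
c(X) = 25/12
n(h) = 1/(-47 + h)
J(R) = 37*R/12 (J(R) = 25*R/12 + R = 37*R/12)
n(l) - J(33) = 1/(-47 + 122/5) - 37*33/12 = 1/(-113/5) - 1*407/4 = -5/113 - 407/4 = -46011/452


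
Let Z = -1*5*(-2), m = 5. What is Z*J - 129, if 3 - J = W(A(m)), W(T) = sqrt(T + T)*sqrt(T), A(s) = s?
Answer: -99 - 50*sqrt(2) ≈ -169.71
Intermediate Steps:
W(T) = T*sqrt(2) (W(T) = sqrt(2*T)*sqrt(T) = (sqrt(2)*sqrt(T))*sqrt(T) = T*sqrt(2))
Z = 10 (Z = -5*(-2) = 10)
J = 3 - 5*sqrt(2) ≈ -4.0711
Z*J - 129 = 10*(3 - 5*sqrt(2)) - 129 = (30 - 50*sqrt(2)) - 129 = -99 - 50*sqrt(2)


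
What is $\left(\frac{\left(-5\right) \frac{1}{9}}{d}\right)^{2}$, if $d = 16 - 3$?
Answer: $\frac{25}{13689} \approx 0.0018263$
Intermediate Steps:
$d = 13$
$\left(\frac{\left(-5\right) \frac{1}{9}}{d}\right)^{2} = \left(\frac{\left(-5\right) \frac{1}{9}}{13}\right)^{2} = \left(\left(-5\right) \frac{1}{9} \cdot \frac{1}{13}\right)^{2} = \left(\left(- \frac{5}{9}\right) \frac{1}{13}\right)^{2} = \left(- \frac{5}{117}\right)^{2} = \frac{25}{13689}$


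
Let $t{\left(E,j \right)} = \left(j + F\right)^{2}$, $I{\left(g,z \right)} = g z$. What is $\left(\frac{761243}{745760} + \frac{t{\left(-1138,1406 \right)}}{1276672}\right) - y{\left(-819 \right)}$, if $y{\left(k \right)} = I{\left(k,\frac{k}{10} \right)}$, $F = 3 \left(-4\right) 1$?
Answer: $- \frac{498907219462837}{7438210240} \approx -67074.0$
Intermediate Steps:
$F = -12$ ($F = \left(-12\right) 1 = -12$)
$t{\left(E,j \right)} = \left(-12 + j\right)^{2}$ ($t{\left(E,j \right)} = \left(j - 12\right)^{2} = \left(-12 + j\right)^{2}$)
$y{\left(k \right)} = \frac{k^{2}}{10}$ ($y{\left(k \right)} = k \frac{k}{10} = \frac{k^{2}}{10}$)
$\left(\frac{761243}{745760} + \frac{t{\left(-1138,1406 \right)}}{1276672}\right) - y{\left(-819 \right)} = \left(\frac{761243}{745760} + \frac{\left(-12 + 1406\right)^{2}}{1276672}\right) - \frac{\left(-819\right)^{2}}{10} = \left(761243 \cdot \frac{1}{745760} + 1394^{2} \cdot \frac{1}{1276672}\right) - \frac{1}{10} \cdot 670761 = \left(\frac{761243}{745760} + 1943236 \cdot \frac{1}{1276672}\right) - \frac{670761}{10} = \left(\frac{761243}{745760} + \frac{485809}{319168}\right) - \frac{670761}{10} = \frac{18914416427}{7438210240} - \frac{670761}{10} = - \frac{498907219462837}{7438210240}$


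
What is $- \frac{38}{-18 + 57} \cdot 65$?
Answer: $- \frac{190}{3} \approx -63.333$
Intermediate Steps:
$- \frac{38}{-18 + 57} \cdot 65 = - \frac{38}{39} \cdot 65 = \left(-38\right) \frac{1}{39} \cdot 65 = \left(- \frac{38}{39}\right) 65 = - \frac{190}{3}$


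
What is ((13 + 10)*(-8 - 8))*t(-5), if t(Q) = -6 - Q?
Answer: 368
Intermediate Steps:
((13 + 10)*(-8 - 8))*t(-5) = ((13 + 10)*(-8 - 8))*(-6 - 1*(-5)) = (23*(-16))*(-6 + 5) = -368*(-1) = 368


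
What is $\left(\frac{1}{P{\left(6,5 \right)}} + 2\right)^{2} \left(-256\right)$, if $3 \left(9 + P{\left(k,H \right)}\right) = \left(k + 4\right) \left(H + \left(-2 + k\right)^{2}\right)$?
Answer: $- \frac{3873024}{3721} \approx -1040.9$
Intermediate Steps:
$P{\left(k,H \right)} = -9 + \frac{\left(4 + k\right) \left(H + \left(-2 + k\right)^{2}\right)}{3}$ ($P{\left(k,H \right)} = -9 + \frac{\left(k + 4\right) \left(H + \left(-2 + k\right)^{2}\right)}{3} = -9 + \frac{\left(4 + k\right) \left(H + \left(-2 + k\right)^{2}\right)}{3}$)
$\left(\frac{1}{P{\left(6,5 \right)}} + 2\right)^{2} \left(-256\right) = \left(\frac{1}{- \frac{11}{3} - 24 + \frac{6^{3}}{3} + \frac{4}{3} \cdot 5 + \frac{1}{3} \cdot 5 \cdot 6} + 2\right)^{2} \left(-256\right) = \left(\frac{1}{- \frac{11}{3} - 24 + \frac{1}{3} \cdot 216 + \frac{20}{3} + 10} + 2\right)^{2} \left(-256\right) = \left(\frac{1}{- \frac{11}{3} - 24 + 72 + \frac{20}{3} + 10} + 2\right)^{2} \left(-256\right) = \left(\frac{1}{61} + 2\right)^{2} \left(-256\right) = \left(\frac{123}{61}\right)^{2} \left(-256\right) = \frac{15129}{3721} \left(-256\right) = - \frac{3873024}{3721}$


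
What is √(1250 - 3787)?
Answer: I*√2537 ≈ 50.369*I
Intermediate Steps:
√(1250 - 3787) = √(-2537) = I*√2537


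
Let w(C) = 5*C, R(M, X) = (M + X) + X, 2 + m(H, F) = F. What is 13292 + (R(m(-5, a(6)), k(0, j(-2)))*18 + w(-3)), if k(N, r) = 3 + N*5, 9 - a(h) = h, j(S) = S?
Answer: 13403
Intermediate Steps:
a(h) = 9 - h
k(N, r) = 3 + 5*N
m(H, F) = -2 + F
R(M, X) = M + 2*X
13292 + (R(m(-5, a(6)), k(0, j(-2)))*18 + w(-3)) = 13292 + (((-2 + (9 - 1*6)) + 2*(3 + 5*0))*18 + 5*(-3)) = 13292 + (((-2 + (9 - 6)) + 2*(3 + 0))*18 - 15) = 13292 + (((-2 + 3) + 2*3)*18 - 15) = 13292 + ((1 + 6)*18 - 15) = 13292 + (7*18 - 15) = 13292 + (126 - 15) = 13292 + 111 = 13403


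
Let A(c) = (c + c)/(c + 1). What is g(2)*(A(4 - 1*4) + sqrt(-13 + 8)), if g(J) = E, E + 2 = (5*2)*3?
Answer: 28*I*sqrt(5) ≈ 62.61*I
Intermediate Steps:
E = 28 (E = -2 + (5*2)*3 = -2 + 10*3 = -2 + 30 = 28)
g(J) = 28
A(c) = 2*c/(1 + c) (A(c) = (2*c)/(1 + c) = 2*c/(1 + c))
g(2)*(A(4 - 1*4) + sqrt(-13 + 8)) = 28*(2*(4 - 1*4)/(1 + (4 - 1*4)) + sqrt(-13 + 8)) = 28*(2*(4 - 4)/(1 + (4 - 4)) + sqrt(-5)) = 28*(2*0/(1 + 0) + I*sqrt(5)) = 28*(2*0/1 + I*sqrt(5)) = 28*(2*0*1 + I*sqrt(5)) = 28*(0 + I*sqrt(5)) = 28*(I*sqrt(5)) = 28*I*sqrt(5)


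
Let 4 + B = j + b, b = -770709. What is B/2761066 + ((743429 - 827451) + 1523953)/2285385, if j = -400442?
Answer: 433068152257/2103366273470 ≈ 0.20589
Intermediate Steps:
B = -1171155 (B = -4 + (-400442 - 770709) = -4 - 1171151 = -1171155)
B/2761066 + ((743429 - 827451) + 1523953)/2285385 = -1171155/2761066 + ((743429 - 827451) + 1523953)/2285385 = -1171155*1/2761066 + (-84022 + 1523953)*(1/2285385) = -1171155/2761066 + 1439931*(1/2285385) = -1171155/2761066 + 479977/761795 = 433068152257/2103366273470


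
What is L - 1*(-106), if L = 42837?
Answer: 42943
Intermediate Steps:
L - 1*(-106) = 42837 - 1*(-106) = 42837 + 106 = 42943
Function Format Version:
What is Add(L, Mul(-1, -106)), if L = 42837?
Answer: 42943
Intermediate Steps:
Add(L, Mul(-1, -106)) = Add(42837, Mul(-1, -106)) = Add(42837, 106) = 42943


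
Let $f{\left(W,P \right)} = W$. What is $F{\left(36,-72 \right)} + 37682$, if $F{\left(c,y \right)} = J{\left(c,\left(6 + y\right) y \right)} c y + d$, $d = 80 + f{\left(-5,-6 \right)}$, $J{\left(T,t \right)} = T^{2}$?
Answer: $-3321475$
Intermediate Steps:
$d = 75$ ($d = 80 - 5 = 75$)
$F{\left(c,y \right)} = 75 + y c^{3}$ ($F{\left(c,y \right)} = c^{2} c y + 75 = c^{3} y + 75 = y c^{3} + 75 = 75 + y c^{3}$)
$F{\left(36,-72 \right)} + 37682 = \left(75 - 72 \cdot 36^{3}\right) + 37682 = \left(75 - 3359232\right) + 37682 = -3359157 + 37682 = -3321475$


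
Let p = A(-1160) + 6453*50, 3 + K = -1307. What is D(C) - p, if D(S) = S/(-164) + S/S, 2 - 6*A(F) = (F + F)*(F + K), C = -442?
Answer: 155575327/246 ≈ 6.3242e+5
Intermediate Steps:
K = -1310 (K = -3 - 1307 = -1310)
A(F) = 1/3 - F*(-1310 + F)/3 (A(F) = 1/3 - (F + F)*(F - 1310)/6 = 1/3 - 2*F*(-1310 + F)/6 = 1/3 - F*(-1310 + F)/3)
D(S) = 1 - S/164 (D(S) = S*(-1/164) + 1 = -S/164 + 1 = 1 - S/164)
p = -1897249/3 (p = (1/3 - 1/3*(-1160)**2 + (1310/3)*(-1160)) + 6453*50 = (1/3 - 1/3*1345600 - 1519600/3) + 322650 = (1/3 - 1345600/3 - 1519600/3) + 322650 = -2865199/3 + 322650 = -1897249/3 ≈ -6.3242e+5)
D(C) - p = (1 - 1/164*(-442)) - 1*(-1897249/3) = (1 + 221/82) + 1897249/3 = 303/82 + 1897249/3 = 155575327/246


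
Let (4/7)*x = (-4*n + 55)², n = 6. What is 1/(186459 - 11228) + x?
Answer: 1178778941/700924 ≈ 1681.8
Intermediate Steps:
x = 6727/4 (x = 7*(-4*6 + 55)²/4 = 7*(-24 + 55)²/4 = (7/4)*31² = (7/4)*961 = 6727/4 ≈ 1681.8)
1/(186459 - 11228) + x = 1/(186459 - 11228) + 6727/4 = 1/175231 + 6727/4 = 1178778941/700924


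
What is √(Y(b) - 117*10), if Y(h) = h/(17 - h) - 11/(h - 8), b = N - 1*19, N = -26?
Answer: I*√12639017378/3286 ≈ 34.213*I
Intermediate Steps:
b = -45 (b = -26 - 1*19 = -26 - 19 = -45)
Y(h) = -11/(-8 + h) + h/(17 - h) (Y(h) = h/(17 - h) - 11/(-8 + h) = -11/(-8 + h) + h/(17 - h))
√(Y(b) - 117*10) = √((187 - 1*(-45)² - 3*(-45))/(136 + (-45)² - 25*(-45)) - 117*10) = √((187 - 1*2025 + 135)/(136 + 2025 + 1125) - 1170) = √((187 - 2025 + 135)/3286 - 1170) = √((1/3286)*(-1703) - 1170) = √(-1703/3286 - 1170) = √(-3846323/3286) = I*√12639017378/3286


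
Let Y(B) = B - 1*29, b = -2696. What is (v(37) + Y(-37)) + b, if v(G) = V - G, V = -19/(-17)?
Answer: -47564/17 ≈ -2797.9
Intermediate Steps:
V = 19/17 (V = -19*(-1/17) = 19/17 ≈ 1.1176)
Y(B) = -29 + B (Y(B) = B - 29 = -29 + B)
v(G) = 19/17 - G
(v(37) + Y(-37)) + b = ((19/17 - 1*37) + (-29 - 37)) - 2696 = ((19/17 - 37) - 66) - 2696 = (-610/17 - 66) - 2696 = -1732/17 - 2696 = -47564/17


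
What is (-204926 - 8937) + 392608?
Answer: 178745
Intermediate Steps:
(-204926 - 8937) + 392608 = -213863 + 392608 = 178745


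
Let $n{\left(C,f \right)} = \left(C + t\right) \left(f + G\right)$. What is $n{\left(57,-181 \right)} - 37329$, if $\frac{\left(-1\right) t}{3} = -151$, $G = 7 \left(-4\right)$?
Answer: $-143919$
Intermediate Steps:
$G = -28$
$t = 453$ ($t = \left(-3\right) \left(-151\right) = 453$)
$n{\left(C,f \right)} = \left(-28 + f\right) \left(453 + C\right)$ ($n{\left(C,f \right)} = \left(C + 453\right) \left(f - 28\right) = \left(453 + C\right) \left(-28 + f\right) = \left(-28 + f\right) \left(453 + C\right)$)
$n{\left(57,-181 \right)} - 37329 = \left(-12684 - 1596 + 453 \left(-181\right) + 57 \left(-181\right)\right) - 37329 = \left(-12684 - 1596 - 81993 - 10317\right) - 37329 = -106590 - 37329 = -143919$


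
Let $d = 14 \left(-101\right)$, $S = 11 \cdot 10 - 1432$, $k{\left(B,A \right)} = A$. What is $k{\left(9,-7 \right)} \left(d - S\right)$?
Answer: $644$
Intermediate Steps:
$S = -1322$ ($S = 110 - 1432 = -1322$)
$d = -1414$
$k{\left(9,-7 \right)} \left(d - S\right) = - 7 \left(-1414 - -1322\right) = - 7 \left(-1414 + 1322\right) = \left(-7\right) \left(-92\right) = 644$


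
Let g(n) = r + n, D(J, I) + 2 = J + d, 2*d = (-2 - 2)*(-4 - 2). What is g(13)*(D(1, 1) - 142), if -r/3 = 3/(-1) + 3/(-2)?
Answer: -6943/2 ≈ -3471.5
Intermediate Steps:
r = 27/2 (r = -3*(3/(-1) + 3/(-2)) = -3*(3*(-1) + 3*(-½)) = -3*(-3 - 3/2) = -3*(-9/2) = 27/2 ≈ 13.500)
d = 12 (d = ((-2 - 2)*(-4 - 2))/2 = (-4*(-6))/2 = (½)*24 = 12)
D(J, I) = 10 + J (D(J, I) = -2 + (J + 12) = -2 + (12 + J) = 10 + J)
g(n) = 27/2 + n
g(13)*(D(1, 1) - 142) = (27/2 + 13)*((10 + 1) - 142) = 53*(11 - 142)/2 = (53/2)*(-131) = -6943/2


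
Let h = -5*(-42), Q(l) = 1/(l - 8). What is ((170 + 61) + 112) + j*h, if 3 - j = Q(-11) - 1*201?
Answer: 820687/19 ≈ 43194.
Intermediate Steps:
Q(l) = 1/(-8 + l)
h = 210
j = 3877/19 (j = 3 - (1/(-8 - 11) - 1*201) = 3 - (1/(-19) - 201) = 3 - (-1/19 - 201) = 3 - 1*(-3820/19) = 3 + 3820/19 = 3877/19 ≈ 204.05)
((170 + 61) + 112) + j*h = ((170 + 61) + 112) + (3877/19)*210 = (231 + 112) + 814170/19 = 343 + 814170/19 = 820687/19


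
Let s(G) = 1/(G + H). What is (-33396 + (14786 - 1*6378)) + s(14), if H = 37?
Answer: -1274387/51 ≈ -24988.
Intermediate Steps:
s(G) = 1/(37 + G) (s(G) = 1/(G + 37) = 1/(37 + G))
(-33396 + (14786 - 1*6378)) + s(14) = (-33396 + (14786 - 1*6378)) + 1/(37 + 14) = (-33396 + (14786 - 6378)) + 1/51 = (-33396 + 8408) + 1/51 = -24988 + 1/51 = -1274387/51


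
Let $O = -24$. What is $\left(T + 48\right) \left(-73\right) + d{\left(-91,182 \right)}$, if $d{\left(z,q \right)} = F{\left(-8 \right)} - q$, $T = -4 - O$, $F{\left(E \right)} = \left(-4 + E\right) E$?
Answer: $-5050$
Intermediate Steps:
$F{\left(E \right)} = E \left(-4 + E\right)$
$T = 20$ ($T = -4 - -24 = -4 + 24 = 20$)
$d{\left(z,q \right)} = 96 - q$ ($d{\left(z,q \right)} = - 8 \left(-4 - 8\right) - q = \left(-8\right) \left(-12\right) - q = 96 - q$)
$\left(T + 48\right) \left(-73\right) + d{\left(-91,182 \right)} = \left(20 + 48\right) \left(-73\right) + \left(96 - 182\right) = 68 \left(-73\right) + \left(96 - 182\right) = -4964 - 86 = -5050$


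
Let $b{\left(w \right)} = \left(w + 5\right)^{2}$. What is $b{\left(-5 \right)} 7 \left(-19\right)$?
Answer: $0$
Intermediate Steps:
$b{\left(w \right)} = \left(5 + w\right)^{2}$
$b{\left(-5 \right)} 7 \left(-19\right) = \left(5 - 5\right)^{2} \cdot 7 \left(-19\right) = 0^{2} \cdot 7 \left(-19\right) = 0 \cdot 7 \left(-19\right) = 0 \left(-19\right) = 0$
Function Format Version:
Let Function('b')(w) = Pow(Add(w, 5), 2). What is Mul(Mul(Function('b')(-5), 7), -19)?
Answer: 0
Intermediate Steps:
Function('b')(w) = Pow(Add(5, w), 2)
Mul(Mul(Function('b')(-5), 7), -19) = Mul(Mul(Pow(Add(5, -5), 2), 7), -19) = Mul(Mul(Pow(0, 2), 7), -19) = Mul(Mul(0, 7), -19) = Mul(0, -19) = 0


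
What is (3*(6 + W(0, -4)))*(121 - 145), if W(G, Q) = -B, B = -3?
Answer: -648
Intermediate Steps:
W(G, Q) = 3 (W(G, Q) = -1*(-3) = 3)
(3*(6 + W(0, -4)))*(121 - 145) = (3*(6 + 3))*(121 - 145) = (3*9)*(-24) = 27*(-24) = -648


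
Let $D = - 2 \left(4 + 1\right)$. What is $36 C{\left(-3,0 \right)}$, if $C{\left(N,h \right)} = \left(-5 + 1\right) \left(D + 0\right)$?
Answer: $1440$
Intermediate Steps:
$D = -10$ ($D = \left(-2\right) 5 = -10$)
$C{\left(N,h \right)} = 40$ ($C{\left(N,h \right)} = \left(-5 + 1\right) \left(-10 + 0\right) = \left(-4\right) \left(-10\right) = 40$)
$36 C{\left(-3,0 \right)} = 36 \cdot 40 = 1440$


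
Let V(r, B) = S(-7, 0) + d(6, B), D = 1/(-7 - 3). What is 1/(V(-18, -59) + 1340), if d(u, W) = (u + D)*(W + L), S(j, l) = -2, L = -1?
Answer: 1/984 ≈ 0.0010163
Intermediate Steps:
D = -⅒ (D = 1/(-10) = -⅒ ≈ -0.10000)
d(u, W) = (-1 + W)*(-⅒ + u) (d(u, W) = (u - ⅒)*(W - 1) = (-⅒ + u)*(-1 + W) = (-1 + W)*(-⅒ + u))
V(r, B) = -79/10 + 59*B/10 (V(r, B) = -2 + (⅒ - 1*6 - B/10 + B*6) = -2 + (⅒ - 6 - B/10 + 6*B) = -2 + (-59/10 + 59*B/10) = -79/10 + 59*B/10)
1/(V(-18, -59) + 1340) = 1/((-79/10 + (59/10)*(-59)) + 1340) = 1/((-79/10 - 3481/10) + 1340) = 1/(-356 + 1340) = 1/984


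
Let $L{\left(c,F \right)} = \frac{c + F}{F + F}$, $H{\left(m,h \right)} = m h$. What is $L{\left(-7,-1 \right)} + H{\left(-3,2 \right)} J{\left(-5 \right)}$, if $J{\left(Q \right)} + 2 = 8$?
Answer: $-32$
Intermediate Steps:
$H{\left(m,h \right)} = h m$
$L{\left(c,F \right)} = \frac{F + c}{2 F}$
$J{\left(Q \right)} = 6$ ($J{\left(Q \right)} = -2 + 8 = 6$)
$L{\left(-7,-1 \right)} + H{\left(-3,2 \right)} J{\left(-5 \right)} = \frac{-1 - 7}{2 \left(-1\right)} + 2 \left(-3\right) 6 = \frac{1}{2} \left(-1\right) \left(-8\right) - 36 = 4 - 36 = -32$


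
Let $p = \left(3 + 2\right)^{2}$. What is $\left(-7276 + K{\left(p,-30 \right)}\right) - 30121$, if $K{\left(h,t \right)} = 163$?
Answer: $-37234$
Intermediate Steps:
$p = 25$ ($p = 5^{2} = 25$)
$\left(-7276 + K{\left(p,-30 \right)}\right) - 30121 = \left(-7276 + 163\right) - 30121 = -7113 - 30121 = -37234$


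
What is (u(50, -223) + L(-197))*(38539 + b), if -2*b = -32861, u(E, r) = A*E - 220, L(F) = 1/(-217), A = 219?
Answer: 255982957051/434 ≈ 5.8982e+8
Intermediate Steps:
L(F) = -1/217
u(E, r) = -220 + 219*E (u(E, r) = 219*E - 220 = -220 + 219*E)
b = 32861/2 (b = -1/2*(-32861) = 32861/2 ≈ 16431.)
(u(50, -223) + L(-197))*(38539 + b) = ((-220 + 219*50) - 1/217)*(38539 + 32861/2) = ((-220 + 10950) - 1/217)*(109939/2) = (10730 - 1/217)*(109939/2) = (2328409/217)*(109939/2) = 255982957051/434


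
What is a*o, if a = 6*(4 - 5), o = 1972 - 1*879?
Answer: -6558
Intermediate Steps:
o = 1093 (o = 1972 - 879 = 1093)
a = -6 (a = 6*(-1) = -6)
a*o = -6*1093 = -6558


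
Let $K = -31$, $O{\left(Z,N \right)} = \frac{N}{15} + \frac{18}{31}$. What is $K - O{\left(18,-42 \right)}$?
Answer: $- \frac{4461}{155} \approx -28.781$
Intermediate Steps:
$O{\left(Z,N \right)} = \frac{18}{31} + \frac{N}{15}$ ($O{\left(Z,N \right)} = N \frac{1}{15} + 18 \cdot \frac{1}{31} = \frac{N}{15} + \frac{18}{31} = \frac{18}{31} + \frac{N}{15}$)
$K - O{\left(18,-42 \right)} = -31 - \left(\frac{18}{31} + \frac{1}{15} \left(-42\right)\right) = -31 - \left(\frac{18}{31} - \frac{14}{5}\right) = -31 - - \frac{344}{155} = -31 + \frac{344}{155} = - \frac{4461}{155}$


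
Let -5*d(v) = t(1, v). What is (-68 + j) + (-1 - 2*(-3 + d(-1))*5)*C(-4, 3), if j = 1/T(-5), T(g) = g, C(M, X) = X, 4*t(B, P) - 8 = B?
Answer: 323/10 ≈ 32.300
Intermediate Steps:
t(B, P) = 2 + B/4
d(v) = -9/20 (d(v) = -(2 + (¼)*1)/5 = -(2 + ¼)/5 = -⅕*9/4 = -9/20)
j = -⅕ (j = 1/(-5) = -⅕ ≈ -0.20000)
(-68 + j) + (-1 - 2*(-3 + d(-1))*5)*C(-4, 3) = (-68 - ⅕) + (-1 - 2*(-3 - 9/20)*5)*3 = -341/5 + (-1 - (-69)*5/10)*3 = -341/5 + (-1 - 2*(-69/4))*3 = -341/5 + (-1 + 69/2)*3 = -341/5 + (67/2)*3 = -341/5 + 201/2 = 323/10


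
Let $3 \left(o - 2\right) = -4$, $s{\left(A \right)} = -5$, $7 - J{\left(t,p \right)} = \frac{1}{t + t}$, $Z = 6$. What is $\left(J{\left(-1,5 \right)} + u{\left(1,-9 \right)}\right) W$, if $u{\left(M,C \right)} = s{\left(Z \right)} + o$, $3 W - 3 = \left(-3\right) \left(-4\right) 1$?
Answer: $\frac{95}{6} \approx 15.833$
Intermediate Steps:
$J{\left(t,p \right)} = 7 - \frac{1}{2 t}$ ($J{\left(t,p \right)} = 7 - \frac{1}{t + t} = 7 - \frac{1}{2 t}$)
$W = 5$ ($W = 1 + \frac{\left(-3\right) \left(-4\right) 1}{3} = 1 + \frac{12 \cdot 1}{3} = 1 + \frac{1}{3} \cdot 12 = 1 + 4 = 5$)
$o = \frac{2}{3}$ ($o = 2 + \frac{1}{3} \left(-4\right) = 2 - \frac{4}{3} = \frac{2}{3} \approx 0.66667$)
$u{\left(M,C \right)} = - \frac{13}{3}$ ($u{\left(M,C \right)} = -5 + \frac{2}{3} = - \frac{13}{3}$)
$\left(J{\left(-1,5 \right)} + u{\left(1,-9 \right)}\right) W = \left(\left(7 - \frac{1}{2 \left(-1\right)}\right) - \frac{13}{3}\right) 5 = \left(\left(7 - - \frac{1}{2}\right) - \frac{13}{3}\right) 5 = \left(\left(7 + \frac{1}{2}\right) - \frac{13}{3}\right) 5 = \left(\frac{15}{2} - \frac{13}{3}\right) 5 = \frac{19}{6} \cdot 5 = \frac{95}{6}$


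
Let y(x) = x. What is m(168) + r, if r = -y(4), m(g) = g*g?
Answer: 28220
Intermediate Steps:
m(g) = g²
r = -4 (r = -1*4 = -4)
m(168) + r = 168² - 4 = 28224 - 4 = 28220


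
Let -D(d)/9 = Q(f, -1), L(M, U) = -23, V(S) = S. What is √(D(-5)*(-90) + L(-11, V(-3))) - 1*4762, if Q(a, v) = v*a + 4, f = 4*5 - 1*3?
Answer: -4762 + I*√10553 ≈ -4762.0 + 102.73*I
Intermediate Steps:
f = 17 (f = 20 - 3 = 17)
Q(a, v) = 4 + a*v (Q(a, v) = a*v + 4 = 4 + a*v)
D(d) = 117 (D(d) = -9*(4 + 17*(-1)) = -9*(4 - 17) = -9*(-13) = 117)
√(D(-5)*(-90) + L(-11, V(-3))) - 1*4762 = √(117*(-90) - 23) - 1*4762 = √(-10530 - 23) - 4762 = √(-10553) - 4762 = I*√10553 - 4762 = -4762 + I*√10553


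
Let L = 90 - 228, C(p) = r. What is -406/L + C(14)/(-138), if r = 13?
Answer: 131/46 ≈ 2.8478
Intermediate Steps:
C(p) = 13
L = -138
-406/L + C(14)/(-138) = -406/(-138) + 13/(-138) = -406*(-1/138) + 13*(-1/138) = 203/69 - 13/138 = 131/46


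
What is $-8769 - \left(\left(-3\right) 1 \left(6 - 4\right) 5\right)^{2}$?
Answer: $-9669$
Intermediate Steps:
$-8769 - \left(\left(-3\right) 1 \left(6 - 4\right) 5\right)^{2} = -8769 - \left(- 3 \cdot 2 \cdot 5\right)^{2} = -8769 - \left(\left(-3\right) 10\right)^{2} = -8769 - \left(-30\right)^{2} = -8769 - 900 = -9669$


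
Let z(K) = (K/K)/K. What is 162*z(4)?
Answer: 81/2 ≈ 40.500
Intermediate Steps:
z(K) = 1/K
162*z(4) = 162/4 = 162*(¼) = 81/2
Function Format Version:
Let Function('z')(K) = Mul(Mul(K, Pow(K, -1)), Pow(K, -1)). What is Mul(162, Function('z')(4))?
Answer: Rational(81, 2) ≈ 40.500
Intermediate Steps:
Function('z')(K) = Pow(K, -1) (Function('z')(K) = Mul(1, Pow(K, -1)) = Pow(K, -1))
Mul(162, Function('z')(4)) = Mul(162, Pow(4, -1)) = Mul(162, Rational(1, 4)) = Rational(81, 2)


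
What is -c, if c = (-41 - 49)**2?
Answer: -8100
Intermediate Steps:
c = 8100 (c = (-90)**2 = 8100)
-c = -1*8100 = -8100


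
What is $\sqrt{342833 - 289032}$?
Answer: $\sqrt{53801} \approx 231.95$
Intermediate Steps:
$\sqrt{342833 - 289032} = \sqrt{53801}$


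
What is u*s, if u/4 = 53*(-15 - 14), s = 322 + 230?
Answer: -3393696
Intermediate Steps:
s = 552
u = -6148 (u = 4*(53*(-15 - 14)) = 4*(53*(-29)) = 4*(-1537) = -6148)
u*s = -6148*552 = -3393696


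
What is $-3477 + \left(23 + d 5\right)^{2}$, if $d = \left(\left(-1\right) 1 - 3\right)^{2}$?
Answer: $7132$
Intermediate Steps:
$d = 16$ ($d = \left(-1 - 3\right)^{2} = \left(-4\right)^{2} = 16$)
$-3477 + \left(23 + d 5\right)^{2} = -3477 + \left(23 + 16 \cdot 5\right)^{2} = -3477 + \left(23 + 80\right)^{2} = -3477 + 103^{2} = -3477 + 10609 = 7132$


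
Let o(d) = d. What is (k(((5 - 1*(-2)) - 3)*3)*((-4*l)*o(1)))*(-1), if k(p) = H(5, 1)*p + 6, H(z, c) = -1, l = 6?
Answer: -144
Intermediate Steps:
k(p) = 6 - p (k(p) = -p + 6 = 6 - p)
(k(((5 - 1*(-2)) - 3)*3)*((-4*l)*o(1)))*(-1) = ((6 - ((5 - 1*(-2)) - 3)*3)*(-4*6*1))*(-1) = ((6 - ((5 + 2) - 3)*3)*(-24*1))*(-1) = ((6 - (7 - 3)*3)*(-24))*(-1) = ((6 - 4*3)*(-24))*(-1) = ((6 - 1*12)*(-24))*(-1) = ((6 - 12)*(-24))*(-1) = -6*(-24)*(-1) = 144*(-1) = -144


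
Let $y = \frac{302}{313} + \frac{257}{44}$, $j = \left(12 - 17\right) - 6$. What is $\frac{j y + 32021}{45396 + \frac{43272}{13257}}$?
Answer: $\frac{58914937299}{83725141232} \approx 0.70367$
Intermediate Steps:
$j = -11$ ($j = -5 - 6 = -11$)
$y = \frac{93729}{13772}$ ($y = 302 \cdot \frac{1}{313} + 257 \cdot \frac{1}{44} = \frac{302}{313} + \frac{257}{44} = \frac{93729}{13772} \approx 6.8058$)
$\frac{j y + 32021}{45396 + \frac{43272}{13257}} = \frac{\left(-11\right) \frac{93729}{13772} + 32021}{45396 + \frac{43272}{13257}} = \frac{- \frac{93729}{1252} + 32021}{45396 + 43272 \cdot \frac{1}{13257}} = \frac{39996563}{1252 \left(45396 + \frac{4808}{1473}\right)} = \frac{39996563}{1252 \cdot \frac{66873116}{1473}} = \frac{39996563}{1252} \cdot \frac{1473}{66873116} = \frac{58914937299}{83725141232}$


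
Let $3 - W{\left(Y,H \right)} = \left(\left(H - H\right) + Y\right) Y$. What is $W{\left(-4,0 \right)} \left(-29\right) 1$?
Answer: $377$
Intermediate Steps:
$W{\left(Y,H \right)} = 3 - Y^{2}$ ($W{\left(Y,H \right)} = 3 - \left(\left(H - H\right) + Y\right) Y = 3 - \left(0 + Y\right) Y = 3 - Y Y = 3 - Y^{2}$)
$W{\left(-4,0 \right)} \left(-29\right) 1 = \left(3 - \left(-4\right)^{2}\right) \left(-29\right) 1 = \left(3 - 16\right) \left(-29\right) 1 = \left(-13\right) \left(-29\right) 1 = 377 \cdot 1 = 377$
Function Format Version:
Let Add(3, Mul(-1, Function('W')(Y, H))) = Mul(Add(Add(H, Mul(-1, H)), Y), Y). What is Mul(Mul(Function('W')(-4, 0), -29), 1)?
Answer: 377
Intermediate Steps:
Function('W')(Y, H) = Add(3, Mul(-1, Pow(Y, 2))) (Function('W')(Y, H) = Add(3, Mul(-1, Mul(Add(Add(H, Mul(-1, H)), Y), Y))) = Add(3, Mul(-1, Mul(Add(0, Y), Y))) = Add(3, Mul(-1, Mul(Y, Y))) = Add(3, Mul(-1, Pow(Y, 2))))
Mul(Mul(Function('W')(-4, 0), -29), 1) = Mul(Mul(Add(3, Mul(-1, Pow(-4, 2))), -29), 1) = Mul(Mul(Add(3, Mul(-1, 16)), -29), 1) = Mul(Mul(Add(3, -16), -29), 1) = Mul(Mul(-13, -29), 1) = Mul(377, 1) = 377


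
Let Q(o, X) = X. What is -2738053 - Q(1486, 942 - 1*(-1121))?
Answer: -2740116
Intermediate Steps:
-2738053 - Q(1486, 942 - 1*(-1121)) = -2738053 - (942 - 1*(-1121)) = -2738053 - (942 + 1121) = -2738053 - 1*2063 = -2738053 - 2063 = -2740116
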